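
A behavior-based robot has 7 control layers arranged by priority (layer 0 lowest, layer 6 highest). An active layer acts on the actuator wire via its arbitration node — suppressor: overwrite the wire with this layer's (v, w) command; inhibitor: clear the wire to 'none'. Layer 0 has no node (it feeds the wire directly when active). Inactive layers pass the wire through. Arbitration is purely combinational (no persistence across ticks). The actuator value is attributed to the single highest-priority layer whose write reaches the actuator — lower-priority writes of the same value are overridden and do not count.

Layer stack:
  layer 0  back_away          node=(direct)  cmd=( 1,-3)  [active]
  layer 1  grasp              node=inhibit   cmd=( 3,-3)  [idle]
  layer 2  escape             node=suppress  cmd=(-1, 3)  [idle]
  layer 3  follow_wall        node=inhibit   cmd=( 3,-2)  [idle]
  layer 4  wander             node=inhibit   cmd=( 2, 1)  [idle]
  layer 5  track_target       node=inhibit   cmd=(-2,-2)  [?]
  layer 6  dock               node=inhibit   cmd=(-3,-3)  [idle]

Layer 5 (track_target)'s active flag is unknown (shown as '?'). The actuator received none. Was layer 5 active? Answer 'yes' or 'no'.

If layer 5 is active=yes:
  actuator would be none
If layer 5 is active=no:
  actuator would be (1, -3)
Observed none, so layer 5 was active.

yes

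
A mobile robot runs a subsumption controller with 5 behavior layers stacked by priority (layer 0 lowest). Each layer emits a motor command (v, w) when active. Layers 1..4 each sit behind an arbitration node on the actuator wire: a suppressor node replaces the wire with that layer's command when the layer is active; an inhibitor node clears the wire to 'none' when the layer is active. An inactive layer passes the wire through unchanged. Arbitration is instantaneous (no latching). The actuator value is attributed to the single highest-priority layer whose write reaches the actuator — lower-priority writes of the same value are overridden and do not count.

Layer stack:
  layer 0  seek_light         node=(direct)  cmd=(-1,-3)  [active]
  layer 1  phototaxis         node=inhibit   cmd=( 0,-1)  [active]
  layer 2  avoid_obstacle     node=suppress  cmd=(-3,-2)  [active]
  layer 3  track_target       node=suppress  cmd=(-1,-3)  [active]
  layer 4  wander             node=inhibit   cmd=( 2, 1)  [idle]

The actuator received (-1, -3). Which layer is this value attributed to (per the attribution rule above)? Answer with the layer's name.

[0] seek_light on; wire := (-1, -3)
[1] phototaxis on (inhibit); wire := none
[2] avoid_obstacle on (suppress); wire := (-3, -2)
[3] track_target on (suppress); wire := (-1, -3)
[4] wander off; pass (-1, -3)
output (-1, -3)
last writer: layer 3 = track_target

track_target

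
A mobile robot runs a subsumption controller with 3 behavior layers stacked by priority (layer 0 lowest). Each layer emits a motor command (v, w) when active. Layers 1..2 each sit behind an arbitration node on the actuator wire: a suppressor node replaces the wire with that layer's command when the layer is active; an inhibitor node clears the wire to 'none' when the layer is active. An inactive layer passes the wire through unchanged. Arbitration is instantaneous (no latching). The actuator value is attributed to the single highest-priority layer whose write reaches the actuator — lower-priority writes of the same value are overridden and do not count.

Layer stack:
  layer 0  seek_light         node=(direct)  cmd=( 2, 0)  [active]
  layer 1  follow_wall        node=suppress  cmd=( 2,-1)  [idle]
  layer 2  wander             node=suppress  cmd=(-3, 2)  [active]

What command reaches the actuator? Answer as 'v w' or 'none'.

layer 0 (seek_light) active — direct: (2, 0)
layer 1 (follow_wall) idle — unchanged: (2, 0)
layer 2 (wander) active — suppresses: (-3, 2)
→ actuator (-3, 2)

-3 2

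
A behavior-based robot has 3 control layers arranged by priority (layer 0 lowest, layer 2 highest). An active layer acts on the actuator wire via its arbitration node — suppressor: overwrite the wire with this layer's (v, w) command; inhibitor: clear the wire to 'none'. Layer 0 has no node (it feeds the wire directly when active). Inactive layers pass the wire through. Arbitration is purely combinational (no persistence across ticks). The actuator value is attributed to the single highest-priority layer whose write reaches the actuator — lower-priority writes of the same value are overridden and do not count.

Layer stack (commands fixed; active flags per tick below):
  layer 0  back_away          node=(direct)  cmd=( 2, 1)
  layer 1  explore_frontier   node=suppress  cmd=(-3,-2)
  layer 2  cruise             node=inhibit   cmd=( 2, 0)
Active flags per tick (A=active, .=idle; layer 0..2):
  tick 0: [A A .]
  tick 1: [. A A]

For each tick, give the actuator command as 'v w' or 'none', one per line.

-3 -2
none

tick 0:
  layer 0 (back_away) active — direct: (2, 1)
  layer 1 (explore_frontier) active — suppresses: (-3, -2)
  layer 2 (cruise) idle — unchanged: (-3, -2)
  → actuator (-3, -2)
tick 1:
  layer 0 (back_away) idle — none
  layer 1 (explore_frontier) active — suppresses: (-3, -2)
  layer 2 (cruise) active — inhibits: none
  → actuator none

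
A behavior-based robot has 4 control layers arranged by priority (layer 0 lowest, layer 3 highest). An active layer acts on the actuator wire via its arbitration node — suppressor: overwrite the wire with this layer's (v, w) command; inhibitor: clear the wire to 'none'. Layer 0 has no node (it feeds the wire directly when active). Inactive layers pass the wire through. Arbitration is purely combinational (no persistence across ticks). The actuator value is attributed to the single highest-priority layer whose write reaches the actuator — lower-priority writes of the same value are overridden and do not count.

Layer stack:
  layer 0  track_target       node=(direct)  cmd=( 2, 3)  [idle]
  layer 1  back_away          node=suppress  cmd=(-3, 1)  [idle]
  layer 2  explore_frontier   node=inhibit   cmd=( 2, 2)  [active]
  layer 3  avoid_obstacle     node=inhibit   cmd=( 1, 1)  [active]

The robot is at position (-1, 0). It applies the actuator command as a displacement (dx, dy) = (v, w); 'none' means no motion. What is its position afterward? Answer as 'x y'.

layer 0 (track_target) idle — none
layer 1 (back_away) idle — unchanged: none
layer 2 (explore_frontier) active — inhibits: none
layer 3 (avoid_obstacle) active — inhibits: none
→ actuator none
position: (-1, 0) + none = (-1, 0)

-1 0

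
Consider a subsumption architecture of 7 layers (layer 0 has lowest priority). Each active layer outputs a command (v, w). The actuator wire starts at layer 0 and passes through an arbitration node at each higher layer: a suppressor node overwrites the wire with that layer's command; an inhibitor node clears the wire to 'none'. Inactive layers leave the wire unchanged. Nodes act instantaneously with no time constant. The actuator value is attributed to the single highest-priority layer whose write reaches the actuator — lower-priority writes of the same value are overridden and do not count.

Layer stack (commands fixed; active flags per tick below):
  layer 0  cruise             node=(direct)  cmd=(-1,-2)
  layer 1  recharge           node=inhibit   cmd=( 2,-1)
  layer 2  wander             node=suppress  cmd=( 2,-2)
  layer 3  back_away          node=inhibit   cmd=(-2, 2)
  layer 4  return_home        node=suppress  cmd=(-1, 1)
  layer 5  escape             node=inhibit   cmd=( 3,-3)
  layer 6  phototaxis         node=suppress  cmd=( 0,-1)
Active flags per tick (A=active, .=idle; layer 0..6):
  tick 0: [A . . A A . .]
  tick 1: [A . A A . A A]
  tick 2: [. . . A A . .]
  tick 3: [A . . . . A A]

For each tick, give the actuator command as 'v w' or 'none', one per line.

-1 1
0 -1
-1 1
0 -1

tick 0:
  [0] cruise on; wire := (-1, -2)
  [1] recharge off; pass (-1, -2)
  [2] wander off; pass (-1, -2)
  [3] back_away on (inhibit); wire := none
  [4] return_home on (suppress); wire := (-1, 1)
  [5] escape off; pass (-1, 1)
  [6] phototaxis off; pass (-1, 1)
  output (-1, 1)
tick 1:
  [0] cruise on; wire := (-1, -2)
  [1] recharge off; pass (-1, -2)
  [2] wander on (suppress); wire := (2, -2)
  [3] back_away on (inhibit); wire := none
  [4] return_home off; pass none
  [5] escape on (inhibit); wire := none
  [6] phototaxis on (suppress); wire := (0, -1)
  output (0, -1)
tick 2:
  [0] cruise off; wire := none
  [1] recharge off; pass none
  [2] wander off; pass none
  [3] back_away on (inhibit); wire := none
  [4] return_home on (suppress); wire := (-1, 1)
  [5] escape off; pass (-1, 1)
  [6] phototaxis off; pass (-1, 1)
  output (-1, 1)
tick 3:
  [0] cruise on; wire := (-1, -2)
  [1] recharge off; pass (-1, -2)
  [2] wander off; pass (-1, -2)
  [3] back_away off; pass (-1, -2)
  [4] return_home off; pass (-1, -2)
  [5] escape on (inhibit); wire := none
  [6] phototaxis on (suppress); wire := (0, -1)
  output (0, -1)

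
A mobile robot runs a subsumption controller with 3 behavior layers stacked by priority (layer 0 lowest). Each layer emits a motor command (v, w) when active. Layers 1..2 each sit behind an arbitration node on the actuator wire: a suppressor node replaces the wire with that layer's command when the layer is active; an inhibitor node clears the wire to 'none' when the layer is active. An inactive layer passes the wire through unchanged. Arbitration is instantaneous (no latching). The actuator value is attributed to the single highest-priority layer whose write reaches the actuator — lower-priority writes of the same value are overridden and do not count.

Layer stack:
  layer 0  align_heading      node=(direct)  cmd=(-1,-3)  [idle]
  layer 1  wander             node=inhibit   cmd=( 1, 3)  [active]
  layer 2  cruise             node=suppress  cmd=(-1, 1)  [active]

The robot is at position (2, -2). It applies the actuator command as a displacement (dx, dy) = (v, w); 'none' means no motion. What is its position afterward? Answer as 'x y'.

1 -1

layer 0 (align_heading) idle — none
layer 1 (wander) active — inhibits: none
layer 2 (cruise) active — suppresses: (-1, 1)
→ actuator (-1, 1)
position: (2, -2) + (-1, 1) = (1, -1)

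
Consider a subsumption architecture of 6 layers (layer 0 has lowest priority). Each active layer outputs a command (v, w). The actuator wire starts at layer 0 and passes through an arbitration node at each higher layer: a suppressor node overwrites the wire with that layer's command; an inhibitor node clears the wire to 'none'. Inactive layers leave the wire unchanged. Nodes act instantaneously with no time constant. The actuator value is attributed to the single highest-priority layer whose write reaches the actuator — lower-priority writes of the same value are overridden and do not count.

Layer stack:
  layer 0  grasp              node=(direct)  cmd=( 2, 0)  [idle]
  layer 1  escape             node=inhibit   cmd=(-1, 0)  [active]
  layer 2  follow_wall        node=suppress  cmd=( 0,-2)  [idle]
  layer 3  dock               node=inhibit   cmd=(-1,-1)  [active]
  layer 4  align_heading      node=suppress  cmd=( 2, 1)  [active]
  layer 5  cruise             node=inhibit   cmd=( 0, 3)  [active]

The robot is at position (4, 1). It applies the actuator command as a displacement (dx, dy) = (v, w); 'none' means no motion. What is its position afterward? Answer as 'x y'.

[0] grasp off; wire := none
[1] escape on (inhibit); wire := none
[2] follow_wall off; pass none
[3] dock on (inhibit); wire := none
[4] align_heading on (suppress); wire := (2, 1)
[5] cruise on (inhibit); wire := none
output none
position: (4, 1) + none = (4, 1)

4 1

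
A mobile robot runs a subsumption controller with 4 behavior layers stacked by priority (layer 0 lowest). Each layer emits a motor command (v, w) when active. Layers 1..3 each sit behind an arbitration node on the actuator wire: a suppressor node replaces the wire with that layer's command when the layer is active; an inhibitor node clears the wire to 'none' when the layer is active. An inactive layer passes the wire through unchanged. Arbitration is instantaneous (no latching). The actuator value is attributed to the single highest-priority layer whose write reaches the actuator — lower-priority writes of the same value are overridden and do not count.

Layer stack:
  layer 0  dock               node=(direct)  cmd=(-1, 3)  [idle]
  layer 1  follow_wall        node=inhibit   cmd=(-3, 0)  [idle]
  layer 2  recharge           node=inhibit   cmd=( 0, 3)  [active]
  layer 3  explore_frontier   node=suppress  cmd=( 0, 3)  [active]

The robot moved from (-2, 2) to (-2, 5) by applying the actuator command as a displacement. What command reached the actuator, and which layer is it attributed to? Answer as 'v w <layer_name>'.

displacement = (-2, 5) − (-2, 2) = (0, 3)
L0 dock: idle → wire = none
L1 follow_wall: idle → wire stays none
L2 recharge: active, inhibitor → wire = none
L3 explore_frontier: active, suppressor → wire = (0, 3)
actuator = (0, 3) — from layer 3 (explore_frontier)

0 3 explore_frontier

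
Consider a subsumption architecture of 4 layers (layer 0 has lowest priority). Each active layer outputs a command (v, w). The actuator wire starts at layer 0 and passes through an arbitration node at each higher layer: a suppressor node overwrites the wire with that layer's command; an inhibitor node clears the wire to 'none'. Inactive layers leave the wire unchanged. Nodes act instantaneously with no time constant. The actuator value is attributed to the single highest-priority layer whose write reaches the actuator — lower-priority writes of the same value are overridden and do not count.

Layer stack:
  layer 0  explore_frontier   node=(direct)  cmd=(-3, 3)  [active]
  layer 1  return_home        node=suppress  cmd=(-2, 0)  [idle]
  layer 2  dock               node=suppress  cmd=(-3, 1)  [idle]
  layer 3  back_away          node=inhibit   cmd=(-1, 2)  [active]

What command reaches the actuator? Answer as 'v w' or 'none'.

none

layer 0 (explore_frontier) active — direct: (-3, 3)
layer 1 (return_home) idle — unchanged: (-3, 3)
layer 2 (dock) idle — unchanged: (-3, 3)
layer 3 (back_away) active — inhibits: none
→ actuator none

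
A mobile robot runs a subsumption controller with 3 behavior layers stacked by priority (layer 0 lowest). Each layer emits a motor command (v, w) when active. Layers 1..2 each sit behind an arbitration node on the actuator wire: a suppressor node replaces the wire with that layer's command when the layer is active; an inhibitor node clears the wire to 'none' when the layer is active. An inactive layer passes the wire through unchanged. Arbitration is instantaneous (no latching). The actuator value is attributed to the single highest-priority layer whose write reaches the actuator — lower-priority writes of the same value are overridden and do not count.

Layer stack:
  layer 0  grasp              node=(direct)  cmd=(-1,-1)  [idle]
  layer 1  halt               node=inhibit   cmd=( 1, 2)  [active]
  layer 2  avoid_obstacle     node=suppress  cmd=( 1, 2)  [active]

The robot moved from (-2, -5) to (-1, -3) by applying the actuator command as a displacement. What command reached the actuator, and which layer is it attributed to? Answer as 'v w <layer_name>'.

displacement = (-1, -3) − (-2, -5) = (1, 2)
L0 grasp: idle → wire = none
L1 halt: active, inhibitor → wire = none
L2 avoid_obstacle: active, suppressor → wire = (1, 2)
actuator = (1, 2) — from layer 2 (avoid_obstacle)

1 2 avoid_obstacle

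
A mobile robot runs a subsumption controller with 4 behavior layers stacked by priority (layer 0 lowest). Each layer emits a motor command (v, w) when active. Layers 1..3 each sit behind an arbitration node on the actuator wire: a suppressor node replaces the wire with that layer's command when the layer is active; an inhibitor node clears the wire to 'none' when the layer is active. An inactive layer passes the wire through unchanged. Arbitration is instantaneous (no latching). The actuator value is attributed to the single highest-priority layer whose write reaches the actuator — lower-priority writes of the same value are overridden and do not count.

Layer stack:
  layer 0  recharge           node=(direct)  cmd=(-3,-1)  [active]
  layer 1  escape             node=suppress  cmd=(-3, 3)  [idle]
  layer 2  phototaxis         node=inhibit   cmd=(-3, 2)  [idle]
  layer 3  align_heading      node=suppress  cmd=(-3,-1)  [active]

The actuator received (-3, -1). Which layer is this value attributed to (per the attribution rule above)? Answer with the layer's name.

[0] recharge on; wire := (-3, -1)
[1] escape off; pass (-3, -1)
[2] phototaxis off; pass (-3, -1)
[3] align_heading on (suppress); wire := (-3, -1)
output (-3, -1)
last writer: layer 3 = align_heading

align_heading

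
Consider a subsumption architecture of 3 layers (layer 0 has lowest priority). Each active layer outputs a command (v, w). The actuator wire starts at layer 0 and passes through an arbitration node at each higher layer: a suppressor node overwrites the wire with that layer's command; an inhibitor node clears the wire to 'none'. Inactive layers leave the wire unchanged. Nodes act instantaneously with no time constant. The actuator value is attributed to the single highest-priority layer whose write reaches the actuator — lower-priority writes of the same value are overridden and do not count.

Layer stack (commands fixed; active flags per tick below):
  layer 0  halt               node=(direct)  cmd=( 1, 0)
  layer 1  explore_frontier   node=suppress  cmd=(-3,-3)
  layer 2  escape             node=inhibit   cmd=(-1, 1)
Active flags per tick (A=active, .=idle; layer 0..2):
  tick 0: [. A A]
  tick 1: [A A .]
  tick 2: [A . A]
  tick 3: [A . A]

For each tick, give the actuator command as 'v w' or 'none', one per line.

tick 0:
  [0] halt off; wire := none
  [1] explore_frontier on (suppress); wire := (-3, -3)
  [2] escape on (inhibit); wire := none
  output none
tick 1:
  [0] halt on; wire := (1, 0)
  [1] explore_frontier on (suppress); wire := (-3, -3)
  [2] escape off; pass (-3, -3)
  output (-3, -3)
tick 2:
  [0] halt on; wire := (1, 0)
  [1] explore_frontier off; pass (1, 0)
  [2] escape on (inhibit); wire := none
  output none
tick 3:
  [0] halt on; wire := (1, 0)
  [1] explore_frontier off; pass (1, 0)
  [2] escape on (inhibit); wire := none
  output none

none
-3 -3
none
none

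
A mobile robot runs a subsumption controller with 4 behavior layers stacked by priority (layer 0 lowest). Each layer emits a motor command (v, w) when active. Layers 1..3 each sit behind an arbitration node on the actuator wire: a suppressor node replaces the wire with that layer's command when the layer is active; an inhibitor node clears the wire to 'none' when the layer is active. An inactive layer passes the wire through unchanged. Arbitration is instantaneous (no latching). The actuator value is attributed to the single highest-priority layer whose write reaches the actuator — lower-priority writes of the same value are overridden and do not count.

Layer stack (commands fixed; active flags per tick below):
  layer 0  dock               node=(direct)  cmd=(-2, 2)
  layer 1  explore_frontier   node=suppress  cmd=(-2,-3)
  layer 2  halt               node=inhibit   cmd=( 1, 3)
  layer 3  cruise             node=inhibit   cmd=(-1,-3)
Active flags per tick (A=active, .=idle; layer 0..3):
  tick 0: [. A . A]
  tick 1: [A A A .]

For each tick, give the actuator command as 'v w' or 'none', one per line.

none
none

tick 0:
  layer 0 (dock) idle — none
  layer 1 (explore_frontier) active — suppresses: (-2, -3)
  layer 2 (halt) idle — unchanged: (-2, -3)
  layer 3 (cruise) active — inhibits: none
  → actuator none
tick 1:
  layer 0 (dock) active — direct: (-2, 2)
  layer 1 (explore_frontier) active — suppresses: (-2, -3)
  layer 2 (halt) active — inhibits: none
  layer 3 (cruise) idle — unchanged: none
  → actuator none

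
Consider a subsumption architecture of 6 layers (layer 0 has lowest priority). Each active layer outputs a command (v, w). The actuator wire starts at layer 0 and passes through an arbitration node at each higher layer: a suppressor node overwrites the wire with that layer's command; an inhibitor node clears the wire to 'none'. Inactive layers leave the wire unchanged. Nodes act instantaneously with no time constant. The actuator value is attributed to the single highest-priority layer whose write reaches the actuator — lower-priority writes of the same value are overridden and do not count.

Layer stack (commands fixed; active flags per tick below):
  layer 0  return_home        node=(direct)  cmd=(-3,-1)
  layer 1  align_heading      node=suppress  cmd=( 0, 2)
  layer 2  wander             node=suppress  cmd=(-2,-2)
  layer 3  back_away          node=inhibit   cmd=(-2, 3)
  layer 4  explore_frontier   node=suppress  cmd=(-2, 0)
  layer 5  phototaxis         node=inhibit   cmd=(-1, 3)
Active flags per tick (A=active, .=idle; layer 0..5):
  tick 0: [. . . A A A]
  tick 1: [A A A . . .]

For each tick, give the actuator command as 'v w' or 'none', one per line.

none
-2 -2

tick 0:
  [0] return_home off; wire := none
  [1] align_heading off; pass none
  [2] wander off; pass none
  [3] back_away on (inhibit); wire := none
  [4] explore_frontier on (suppress); wire := (-2, 0)
  [5] phototaxis on (inhibit); wire := none
  output none
tick 1:
  [0] return_home on; wire := (-3, -1)
  [1] align_heading on (suppress); wire := (0, 2)
  [2] wander on (suppress); wire := (-2, -2)
  [3] back_away off; pass (-2, -2)
  [4] explore_frontier off; pass (-2, -2)
  [5] phototaxis off; pass (-2, -2)
  output (-2, -2)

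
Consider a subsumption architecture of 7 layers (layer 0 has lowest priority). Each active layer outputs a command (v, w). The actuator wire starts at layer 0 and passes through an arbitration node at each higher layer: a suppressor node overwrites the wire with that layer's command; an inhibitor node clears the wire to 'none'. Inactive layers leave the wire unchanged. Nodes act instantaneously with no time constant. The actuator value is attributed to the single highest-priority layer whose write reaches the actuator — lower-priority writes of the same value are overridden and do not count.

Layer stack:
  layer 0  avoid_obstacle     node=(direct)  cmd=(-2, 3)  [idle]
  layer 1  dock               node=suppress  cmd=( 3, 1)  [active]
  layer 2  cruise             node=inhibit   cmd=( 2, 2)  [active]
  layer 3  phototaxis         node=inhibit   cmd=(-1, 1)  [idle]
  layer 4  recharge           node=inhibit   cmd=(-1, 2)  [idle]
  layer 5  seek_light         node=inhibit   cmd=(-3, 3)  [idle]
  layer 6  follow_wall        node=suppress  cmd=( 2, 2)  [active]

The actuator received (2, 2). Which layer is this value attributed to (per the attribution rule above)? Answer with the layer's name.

[0] avoid_obstacle off; wire := none
[1] dock on (suppress); wire := (3, 1)
[2] cruise on (inhibit); wire := none
[3] phototaxis off; pass none
[4] recharge off; pass none
[5] seek_light off; pass none
[6] follow_wall on (suppress); wire := (2, 2)
output (2, 2)
last writer: layer 6 = follow_wall

follow_wall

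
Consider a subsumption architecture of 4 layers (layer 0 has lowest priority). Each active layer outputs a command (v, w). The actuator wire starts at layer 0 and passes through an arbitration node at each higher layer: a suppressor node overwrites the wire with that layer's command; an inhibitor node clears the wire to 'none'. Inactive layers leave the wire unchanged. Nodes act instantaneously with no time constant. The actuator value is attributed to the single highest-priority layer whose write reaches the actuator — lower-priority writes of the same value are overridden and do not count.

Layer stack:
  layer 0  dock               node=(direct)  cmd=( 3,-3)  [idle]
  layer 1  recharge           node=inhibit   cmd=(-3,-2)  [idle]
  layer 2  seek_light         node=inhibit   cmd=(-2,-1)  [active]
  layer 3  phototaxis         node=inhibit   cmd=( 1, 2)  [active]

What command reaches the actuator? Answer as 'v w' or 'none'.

none

layer 0 (dock) idle — none
layer 1 (recharge) idle — unchanged: none
layer 2 (seek_light) active — inhibits: none
layer 3 (phototaxis) active — inhibits: none
→ actuator none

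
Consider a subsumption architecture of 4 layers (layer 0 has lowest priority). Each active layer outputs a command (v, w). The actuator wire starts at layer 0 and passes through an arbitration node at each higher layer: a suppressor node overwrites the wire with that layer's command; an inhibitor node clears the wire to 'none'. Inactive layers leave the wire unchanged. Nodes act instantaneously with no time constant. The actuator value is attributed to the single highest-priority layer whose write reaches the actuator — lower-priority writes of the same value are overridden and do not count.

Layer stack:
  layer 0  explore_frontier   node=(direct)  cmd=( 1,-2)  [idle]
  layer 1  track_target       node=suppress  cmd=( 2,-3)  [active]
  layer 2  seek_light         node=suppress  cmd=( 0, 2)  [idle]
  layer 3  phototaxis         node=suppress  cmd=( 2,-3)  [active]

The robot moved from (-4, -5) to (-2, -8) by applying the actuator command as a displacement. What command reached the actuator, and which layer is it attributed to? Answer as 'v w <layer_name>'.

displacement = (-2, -8) − (-4, -5) = (2, -3)
layer 0 (explore_frontier) idle — none
layer 1 (track_target) active — suppresses: (2, -3)
layer 2 (seek_light) idle — unchanged: (2, -3)
layer 3 (phototaxis) active — suppresses: (2, -3)
→ actuator (2, -3) — from layer 3 (phototaxis)

2 -3 phototaxis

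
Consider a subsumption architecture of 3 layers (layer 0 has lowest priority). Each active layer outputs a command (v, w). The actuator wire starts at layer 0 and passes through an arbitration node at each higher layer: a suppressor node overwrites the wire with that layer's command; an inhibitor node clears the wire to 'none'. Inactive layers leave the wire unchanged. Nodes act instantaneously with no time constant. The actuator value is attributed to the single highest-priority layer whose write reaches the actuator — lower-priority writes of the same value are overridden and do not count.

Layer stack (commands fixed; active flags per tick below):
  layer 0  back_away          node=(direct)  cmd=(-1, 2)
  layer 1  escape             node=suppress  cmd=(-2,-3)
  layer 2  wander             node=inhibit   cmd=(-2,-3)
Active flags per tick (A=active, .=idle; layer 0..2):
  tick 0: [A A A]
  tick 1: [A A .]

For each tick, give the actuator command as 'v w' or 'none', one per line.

none
-2 -3

tick 0:
  [0] back_away on; wire := (-1, 2)
  [1] escape on (suppress); wire := (-2, -3)
  [2] wander on (inhibit); wire := none
  output none
tick 1:
  [0] back_away on; wire := (-1, 2)
  [1] escape on (suppress); wire := (-2, -3)
  [2] wander off; pass (-2, -3)
  output (-2, -3)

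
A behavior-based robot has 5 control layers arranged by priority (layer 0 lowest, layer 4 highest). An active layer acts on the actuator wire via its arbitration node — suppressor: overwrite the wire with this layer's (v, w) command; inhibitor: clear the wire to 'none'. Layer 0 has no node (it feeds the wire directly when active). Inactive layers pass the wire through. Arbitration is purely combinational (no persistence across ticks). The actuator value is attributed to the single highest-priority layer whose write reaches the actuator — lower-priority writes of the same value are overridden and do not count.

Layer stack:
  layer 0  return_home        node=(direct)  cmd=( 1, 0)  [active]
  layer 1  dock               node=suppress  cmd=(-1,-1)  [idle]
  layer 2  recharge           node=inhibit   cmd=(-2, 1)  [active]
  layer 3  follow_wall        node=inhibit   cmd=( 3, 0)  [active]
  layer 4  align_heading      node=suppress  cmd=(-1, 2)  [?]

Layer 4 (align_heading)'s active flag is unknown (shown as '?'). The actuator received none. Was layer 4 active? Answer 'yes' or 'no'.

If layer 4 is active=yes:
  actuator would be (-1, 2)
If layer 4 is active=no:
  actuator would be none
Observed none, so layer 4 was idle.

no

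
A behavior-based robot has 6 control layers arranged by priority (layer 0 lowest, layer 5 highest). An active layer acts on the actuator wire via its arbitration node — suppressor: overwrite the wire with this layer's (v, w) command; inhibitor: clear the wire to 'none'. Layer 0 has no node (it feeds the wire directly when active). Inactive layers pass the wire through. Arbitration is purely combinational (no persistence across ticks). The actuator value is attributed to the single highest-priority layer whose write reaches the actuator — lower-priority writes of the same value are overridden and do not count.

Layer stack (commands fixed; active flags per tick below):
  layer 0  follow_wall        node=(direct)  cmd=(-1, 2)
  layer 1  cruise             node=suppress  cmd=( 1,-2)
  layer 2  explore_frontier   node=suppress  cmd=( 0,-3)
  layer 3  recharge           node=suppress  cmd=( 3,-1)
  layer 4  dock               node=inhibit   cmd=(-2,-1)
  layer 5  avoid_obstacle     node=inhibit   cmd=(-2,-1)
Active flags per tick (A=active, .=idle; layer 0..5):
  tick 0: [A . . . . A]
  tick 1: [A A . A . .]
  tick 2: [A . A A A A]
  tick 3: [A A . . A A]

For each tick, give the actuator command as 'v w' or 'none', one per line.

tick 0:
  L0 follow_wall: active, feeds wire = (-1, 2)
  L1 cruise: idle → wire stays (-1, 2)
  L2 explore_frontier: idle → wire stays (-1, 2)
  L3 recharge: idle → wire stays (-1, 2)
  L4 dock: idle → wire stays (-1, 2)
  L5 avoid_obstacle: active, inhibitor → wire = none
  actuator = none
tick 1:
  L0 follow_wall: active, feeds wire = (-1, 2)
  L1 cruise: active, suppressor → wire = (1, -2)
  L2 explore_frontier: idle → wire stays (1, -2)
  L3 recharge: active, suppressor → wire = (3, -1)
  L4 dock: idle → wire stays (3, -1)
  L5 avoid_obstacle: idle → wire stays (3, -1)
  actuator = (3, -1)
tick 2:
  L0 follow_wall: active, feeds wire = (-1, 2)
  L1 cruise: idle → wire stays (-1, 2)
  L2 explore_frontier: active, suppressor → wire = (0, -3)
  L3 recharge: active, suppressor → wire = (3, -1)
  L4 dock: active, inhibitor → wire = none
  L5 avoid_obstacle: active, inhibitor → wire = none
  actuator = none
tick 3:
  L0 follow_wall: active, feeds wire = (-1, 2)
  L1 cruise: active, suppressor → wire = (1, -2)
  L2 explore_frontier: idle → wire stays (1, -2)
  L3 recharge: idle → wire stays (1, -2)
  L4 dock: active, inhibitor → wire = none
  L5 avoid_obstacle: active, inhibitor → wire = none
  actuator = none

none
3 -1
none
none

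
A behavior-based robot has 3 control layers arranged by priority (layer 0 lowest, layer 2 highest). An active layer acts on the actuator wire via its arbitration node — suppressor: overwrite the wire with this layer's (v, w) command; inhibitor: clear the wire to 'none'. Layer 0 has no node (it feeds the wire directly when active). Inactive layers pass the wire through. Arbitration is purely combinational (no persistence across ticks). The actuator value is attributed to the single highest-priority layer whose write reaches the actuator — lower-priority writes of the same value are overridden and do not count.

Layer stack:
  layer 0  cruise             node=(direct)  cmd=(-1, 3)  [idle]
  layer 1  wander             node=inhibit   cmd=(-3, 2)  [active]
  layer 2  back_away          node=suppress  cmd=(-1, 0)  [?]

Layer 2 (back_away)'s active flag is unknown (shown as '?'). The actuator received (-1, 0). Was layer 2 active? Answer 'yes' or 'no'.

If layer 2 is active=yes:
  actuator would be (-1, 0)
If layer 2 is active=no:
  actuator would be none
Observed (-1, 0), so layer 2 was active.

yes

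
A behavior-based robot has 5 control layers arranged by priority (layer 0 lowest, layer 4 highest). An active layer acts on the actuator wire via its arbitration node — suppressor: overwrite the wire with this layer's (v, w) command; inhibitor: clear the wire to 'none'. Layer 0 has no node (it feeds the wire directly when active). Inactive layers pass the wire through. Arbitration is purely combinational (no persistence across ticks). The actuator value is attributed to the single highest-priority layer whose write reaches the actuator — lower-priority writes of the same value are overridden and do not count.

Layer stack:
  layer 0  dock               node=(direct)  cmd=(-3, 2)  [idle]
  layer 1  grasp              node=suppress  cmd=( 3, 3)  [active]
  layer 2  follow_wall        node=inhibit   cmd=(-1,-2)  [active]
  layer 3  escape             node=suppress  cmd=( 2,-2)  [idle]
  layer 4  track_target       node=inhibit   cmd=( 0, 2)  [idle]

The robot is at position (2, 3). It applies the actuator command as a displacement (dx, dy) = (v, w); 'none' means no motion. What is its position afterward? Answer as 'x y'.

[0] dock off; wire := none
[1] grasp on (suppress); wire := (3, 3)
[2] follow_wall on (inhibit); wire := none
[3] escape off; pass none
[4] track_target off; pass none
output none
position: (2, 3) + none = (2, 3)

2 3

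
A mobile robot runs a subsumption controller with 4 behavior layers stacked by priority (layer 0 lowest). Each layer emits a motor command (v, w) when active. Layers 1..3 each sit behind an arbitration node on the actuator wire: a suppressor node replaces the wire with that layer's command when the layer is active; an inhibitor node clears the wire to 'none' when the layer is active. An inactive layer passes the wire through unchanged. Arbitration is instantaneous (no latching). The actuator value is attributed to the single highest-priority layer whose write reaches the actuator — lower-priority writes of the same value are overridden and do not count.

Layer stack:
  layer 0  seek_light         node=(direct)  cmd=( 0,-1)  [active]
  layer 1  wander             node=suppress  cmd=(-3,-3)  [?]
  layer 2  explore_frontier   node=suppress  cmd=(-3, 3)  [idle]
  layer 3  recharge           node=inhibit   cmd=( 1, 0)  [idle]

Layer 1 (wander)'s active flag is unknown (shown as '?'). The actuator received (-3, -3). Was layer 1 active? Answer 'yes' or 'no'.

If layer 1 is active=yes:
  actuator would be (-3, -3)
If layer 1 is active=no:
  actuator would be (0, -1)
Observed (-3, -3), so layer 1 was active.

yes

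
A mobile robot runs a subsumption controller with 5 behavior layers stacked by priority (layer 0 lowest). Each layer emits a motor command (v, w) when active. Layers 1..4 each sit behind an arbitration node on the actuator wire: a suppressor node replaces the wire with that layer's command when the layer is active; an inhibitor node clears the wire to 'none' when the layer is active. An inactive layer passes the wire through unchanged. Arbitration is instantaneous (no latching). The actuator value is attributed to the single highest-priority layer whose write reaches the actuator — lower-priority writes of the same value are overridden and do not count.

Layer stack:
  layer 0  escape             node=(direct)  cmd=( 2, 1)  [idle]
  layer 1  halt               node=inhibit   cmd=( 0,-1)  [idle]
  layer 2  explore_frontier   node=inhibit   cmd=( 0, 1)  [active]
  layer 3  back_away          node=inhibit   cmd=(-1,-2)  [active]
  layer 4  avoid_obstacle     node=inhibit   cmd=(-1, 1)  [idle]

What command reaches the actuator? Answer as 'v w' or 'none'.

none

[0] escape off; wire := none
[1] halt off; pass none
[2] explore_frontier on (inhibit); wire := none
[3] back_away on (inhibit); wire := none
[4] avoid_obstacle off; pass none
output none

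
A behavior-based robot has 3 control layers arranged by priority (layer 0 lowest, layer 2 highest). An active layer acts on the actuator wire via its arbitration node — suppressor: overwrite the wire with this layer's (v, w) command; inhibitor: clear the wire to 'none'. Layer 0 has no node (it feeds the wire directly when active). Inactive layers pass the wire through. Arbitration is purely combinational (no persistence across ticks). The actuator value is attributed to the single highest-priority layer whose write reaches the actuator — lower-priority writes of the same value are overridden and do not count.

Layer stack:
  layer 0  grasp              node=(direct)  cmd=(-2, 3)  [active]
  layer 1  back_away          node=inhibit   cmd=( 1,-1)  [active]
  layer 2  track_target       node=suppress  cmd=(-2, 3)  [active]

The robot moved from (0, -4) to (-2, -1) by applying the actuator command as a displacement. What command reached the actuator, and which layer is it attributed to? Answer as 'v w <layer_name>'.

-2 3 track_target

displacement = (-2, -1) − (0, -4) = (-2, 3)
[0] grasp on; wire := (-2, 3)
[1] back_away on (inhibit); wire := none
[2] track_target on (suppress); wire := (-2, 3)
output (-2, 3) — from layer 2 (track_target)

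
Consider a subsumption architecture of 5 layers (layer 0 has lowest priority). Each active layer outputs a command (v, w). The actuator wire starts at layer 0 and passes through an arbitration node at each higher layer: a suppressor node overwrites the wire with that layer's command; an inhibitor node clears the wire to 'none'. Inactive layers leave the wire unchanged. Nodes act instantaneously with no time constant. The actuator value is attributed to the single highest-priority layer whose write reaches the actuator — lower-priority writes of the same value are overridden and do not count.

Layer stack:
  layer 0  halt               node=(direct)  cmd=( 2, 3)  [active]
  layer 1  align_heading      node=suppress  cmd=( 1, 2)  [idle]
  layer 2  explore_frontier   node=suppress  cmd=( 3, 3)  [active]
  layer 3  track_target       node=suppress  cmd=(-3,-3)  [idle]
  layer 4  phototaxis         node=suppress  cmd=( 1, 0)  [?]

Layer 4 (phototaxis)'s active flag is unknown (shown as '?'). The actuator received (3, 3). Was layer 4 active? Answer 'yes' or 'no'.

no

If layer 4 is active=yes:
  actuator would be (1, 0)
If layer 4 is active=no:
  actuator would be (3, 3)
Observed (3, 3), so layer 4 was idle.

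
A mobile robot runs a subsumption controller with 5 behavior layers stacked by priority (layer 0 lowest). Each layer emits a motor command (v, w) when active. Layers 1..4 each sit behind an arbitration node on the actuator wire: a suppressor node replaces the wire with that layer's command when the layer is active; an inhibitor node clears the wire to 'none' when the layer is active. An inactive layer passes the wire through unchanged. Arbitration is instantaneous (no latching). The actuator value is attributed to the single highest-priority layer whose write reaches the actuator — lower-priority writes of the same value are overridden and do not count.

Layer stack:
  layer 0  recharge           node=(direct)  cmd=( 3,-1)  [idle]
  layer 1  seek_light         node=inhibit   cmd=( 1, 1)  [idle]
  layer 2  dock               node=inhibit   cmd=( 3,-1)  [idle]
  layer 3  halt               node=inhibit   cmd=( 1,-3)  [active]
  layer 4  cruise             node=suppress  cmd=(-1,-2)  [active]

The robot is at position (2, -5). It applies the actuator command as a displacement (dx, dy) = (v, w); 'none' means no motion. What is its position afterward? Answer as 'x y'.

L0 recharge: idle → wire = none
L1 seek_light: idle → wire stays none
L2 dock: idle → wire stays none
L3 halt: active, inhibitor → wire = none
L4 cruise: active, suppressor → wire = (-1, -2)
actuator = (-1, -2)
position: (2, -5) + (-1, -2) = (1, -7)

1 -7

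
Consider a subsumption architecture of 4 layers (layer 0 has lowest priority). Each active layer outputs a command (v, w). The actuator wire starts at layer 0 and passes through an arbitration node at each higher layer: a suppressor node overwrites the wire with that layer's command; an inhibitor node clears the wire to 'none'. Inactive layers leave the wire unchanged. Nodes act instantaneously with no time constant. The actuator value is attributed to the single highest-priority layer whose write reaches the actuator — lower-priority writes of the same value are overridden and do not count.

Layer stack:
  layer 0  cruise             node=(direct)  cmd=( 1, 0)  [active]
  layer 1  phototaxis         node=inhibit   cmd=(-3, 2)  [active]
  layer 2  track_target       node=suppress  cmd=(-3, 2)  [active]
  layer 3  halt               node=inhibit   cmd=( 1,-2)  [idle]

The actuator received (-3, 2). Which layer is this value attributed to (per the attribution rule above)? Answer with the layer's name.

L0 cruise: active, feeds wire = (1, 0)
L1 phototaxis: active, inhibitor → wire = none
L2 track_target: active, suppressor → wire = (-3, 2)
L3 halt: idle → wire stays (-3, 2)
actuator = (-3, 2)
last writer: layer 2 = track_target

track_target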